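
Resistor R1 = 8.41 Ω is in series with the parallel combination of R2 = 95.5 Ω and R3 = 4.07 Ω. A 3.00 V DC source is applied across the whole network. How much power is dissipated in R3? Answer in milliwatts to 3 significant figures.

222 mW

Collapse R2‖R3 to a single equivalent, reducing the network to two series elements.
R_p = (95.5×4.07)/(95.5+4.07) = 3.904 Ω
R_total = 8.41 + 3.904 = 12.31 Ω
I = V / R_total = 3.00 / 12.31 = 0.2436 A
Voltage across the parallel pair: V_p = I × R_p = 0.2436 × 3.904 = 0.9511 V
R3 sees V_p directly, so P = V_p² / R3.
P_R3 = (0.9511)² / 4.07 = 0.2222 W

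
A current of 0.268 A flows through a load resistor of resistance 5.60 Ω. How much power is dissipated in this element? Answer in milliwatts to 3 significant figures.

402 mW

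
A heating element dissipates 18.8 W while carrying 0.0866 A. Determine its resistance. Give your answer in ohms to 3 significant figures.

From P = V I = I²R = V²/R, with the two given quantities we get R = P / I².
R = 18.8 / (0.08660)² = 2507 Ω

2510 Ω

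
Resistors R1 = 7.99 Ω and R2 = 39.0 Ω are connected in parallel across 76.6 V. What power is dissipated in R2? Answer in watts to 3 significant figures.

150 W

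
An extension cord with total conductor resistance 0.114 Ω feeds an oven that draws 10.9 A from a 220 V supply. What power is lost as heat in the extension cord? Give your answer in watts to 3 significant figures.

13.5 W

The extension cord and load are in series, so the same current flows in both; the loss is I²R_line.
The extension cord carries the full 10.9 A.
P_line = I² R_line = (10.90)² × 0.114 = 13.54 W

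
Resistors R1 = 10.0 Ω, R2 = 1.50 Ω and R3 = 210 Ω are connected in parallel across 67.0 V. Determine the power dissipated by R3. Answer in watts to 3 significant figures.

21.4 W

Every branch has 67.0 V across it, so for R3 the power is simply V²/R.
P_R3 = V² / R3 = (67.0)² / 210 Ω = 21.38 W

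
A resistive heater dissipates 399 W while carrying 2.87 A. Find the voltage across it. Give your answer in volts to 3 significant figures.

The two known quantities fix the third via V = P / I.
V = 399 / 2.870 = 139.0 V

139 V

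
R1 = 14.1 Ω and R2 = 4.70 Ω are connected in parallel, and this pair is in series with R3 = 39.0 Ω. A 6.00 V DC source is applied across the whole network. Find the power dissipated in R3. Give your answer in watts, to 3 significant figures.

Combine R1 and R2 into their parallel equivalent first, reducing the network to two series resistors.
R_p = (14.1×4.70)/(14.1+4.70) = 3.525 Ω
R_total = R_p + 39.0 = 3.525 + 39.0 = 42.52 Ω
I = V / R_total = 6.00 / 42.52 = 0.1411 A
All the supply current flows through R3; use P = I²R3.
P_R3 = (0.1411)² × 39.0 = 0.7764 W

0.776 W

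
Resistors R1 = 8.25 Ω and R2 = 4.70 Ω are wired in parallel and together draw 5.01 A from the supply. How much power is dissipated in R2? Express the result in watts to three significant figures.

The branches share the same voltage, but only the total current is given — find V from the equivalent resistance first.
1/R_eq = 1/8.25 + 1/4.70 ⇒ R_eq = 2.994 Ω
V = I_total × R_eq = 5.010 × 2.994 = 15.00 V
P_R2 = V² / R2 = (15.00)² / 4.70 = 47.88 W

47.9 W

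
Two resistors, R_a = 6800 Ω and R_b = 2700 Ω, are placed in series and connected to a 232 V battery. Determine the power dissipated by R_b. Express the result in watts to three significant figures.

1.61 W

Every series element carries the same I. Get I from the total resistance, then P = I² × R_b.
R_total = 6800 + 2700 = 9500 Ω
I = V / R_total = 232 / 9500 = 0.02442 A
P_R_b = I² × R_b = (0.02442)² × 2700 = 1.610 W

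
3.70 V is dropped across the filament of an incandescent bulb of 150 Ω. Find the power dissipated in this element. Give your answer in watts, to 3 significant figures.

0.0913 W

V and R are stated; P = V²/R avoids computing the current.
P = (3.70 V)² / 150 Ω = 0.09127 W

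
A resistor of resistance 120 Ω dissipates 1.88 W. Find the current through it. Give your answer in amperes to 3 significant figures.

0.125 A

The two known quantities fix the third via I = √(P / R).
I = √(1.88 / 120) = 0.1252 A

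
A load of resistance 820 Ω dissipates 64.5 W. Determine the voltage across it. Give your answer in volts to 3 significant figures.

From P = V I = I²R = V²/R, with the two given quantities we get V = √(P R).
V = √(64.5 × 820) = 230.0 V

230 V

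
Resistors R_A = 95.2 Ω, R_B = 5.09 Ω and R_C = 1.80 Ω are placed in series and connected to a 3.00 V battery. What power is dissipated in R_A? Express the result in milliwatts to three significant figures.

Every series element carries the same I. Get I from the total resistance, then P = I² × R_A.
R_total = 95.2 + 5.09 + 1.80 = 102.1 Ω
I = V / R_total = 3.00 / 102.1 = 0.02939 A
P_R_A = I² × R_A = (0.02939)² × 95.2 = 0.08221 W

82.2 mW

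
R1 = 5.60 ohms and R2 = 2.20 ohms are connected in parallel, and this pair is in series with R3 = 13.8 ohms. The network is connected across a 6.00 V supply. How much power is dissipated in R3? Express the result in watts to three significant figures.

2.10 W

Reduce the parallel combination to a single R_p; the circuit then becomes R_p in series with the remaining resistor.
R_p = (5.60×2.20)/(5.60+2.20) = 1.579 Ω
R_total = R_p + 13.8 = 1.579 + 13.8 = 15.38 Ω
I = V / R_total = 6.00 / 15.38 = 0.3901 A
R3 is the series element, so its power is I²R.
P_R3 = (0.3901)² × 13.8 = 2.100 W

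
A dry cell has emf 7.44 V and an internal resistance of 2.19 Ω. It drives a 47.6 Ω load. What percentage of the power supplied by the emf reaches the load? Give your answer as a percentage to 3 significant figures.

95.6 %

η = P_load/(P_load+P_int) = I²R/(I²R+I²r) = R/(R+r) — the I² cancels for series elements.
η = R / (R + r) = 47.6 / (47.6 + 2.19) = 0.9560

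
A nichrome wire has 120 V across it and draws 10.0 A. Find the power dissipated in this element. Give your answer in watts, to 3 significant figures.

Both the voltage across and the current through the element are known, so P = V I applies directly.
P = 120 V × 10.00 A = 1200 W

1200 W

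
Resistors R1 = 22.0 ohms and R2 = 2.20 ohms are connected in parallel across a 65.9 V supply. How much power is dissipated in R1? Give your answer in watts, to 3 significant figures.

R1 sits directly across the source, so P = V²/R with V = 65.9 V.
P_R1 = V² / R1 = (65.9)² / 22.0 Ω = 197.4 W

197 W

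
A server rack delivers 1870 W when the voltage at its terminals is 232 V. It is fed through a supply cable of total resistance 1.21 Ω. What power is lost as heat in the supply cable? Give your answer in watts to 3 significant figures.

78.6 W

The supply cable is a series resistance carrying the load current; its dissipation is I²R_line.
I = P / V = 1870 / 232 = 8.060 A through the supply cable.
P_line = I² R_line = (8.060)² × 1.21 = 78.61 W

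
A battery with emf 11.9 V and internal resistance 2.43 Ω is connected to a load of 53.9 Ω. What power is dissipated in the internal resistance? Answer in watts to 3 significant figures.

0.108 W

Internal loss is I²r, with I set by the total series resistance r+R.
I = ε / (r + R) = 11.9 / (2.43 + 53.9) = 0.2113 A
P_int = I² r = (0.2113)² × 2.43 = 0.1084 W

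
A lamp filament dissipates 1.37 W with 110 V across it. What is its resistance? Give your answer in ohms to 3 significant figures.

8830 Ω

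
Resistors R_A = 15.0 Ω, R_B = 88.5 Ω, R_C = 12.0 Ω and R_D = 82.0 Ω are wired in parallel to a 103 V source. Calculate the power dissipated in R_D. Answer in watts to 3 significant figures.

Each parallel branch sees the full supply voltage, so P = V²/R applies directly to the target branch.
P_R_D = V² / R_D = (103)² / 82.0 Ω = 129.4 W

129 W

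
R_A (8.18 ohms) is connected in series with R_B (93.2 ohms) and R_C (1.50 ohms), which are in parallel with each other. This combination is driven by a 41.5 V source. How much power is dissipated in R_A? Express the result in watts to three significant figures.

First combine the parallel branches into one equivalent R_p, then R_A + R_p is a series pair.
R_p = (93.2×1.50)/(93.2+1.50) = 1.476 Ω
R_total = 8.18 + 1.476 = 9.656 Ω
I = V / R_total = 41.5 / 9.656 = 4.298 A
The full supply current passes through R_A: P = I²R.
P_R_A = (4.298)² × 8.18 = 151.1 W

151 W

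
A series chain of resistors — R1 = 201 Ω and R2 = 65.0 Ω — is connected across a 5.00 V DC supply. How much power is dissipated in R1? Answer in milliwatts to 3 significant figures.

71.0 mW

Every series element carries the same I. Get I from the total resistance, then P = I² × R1.
R_total = 201 + 65.0 = 266.0 Ω
I = V / R_total = 5.00 / 266.0 = 0.01880 A
P_R1 = I² × R1 = (0.01880)² × 201 = 0.07102 W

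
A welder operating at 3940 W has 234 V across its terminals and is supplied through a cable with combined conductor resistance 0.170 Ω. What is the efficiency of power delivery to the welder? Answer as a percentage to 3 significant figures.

98.8 %

I = P / V = 3940 / 234 = 16.84 A through the cable.
P_line = I² R_line = (16.84)² × 0.170 = 48.20 W
P_source = P_load + P_line = 3940 + 48.20 = 3988 W
η = P_load / P_source = 3940 / 3988 = 0.9879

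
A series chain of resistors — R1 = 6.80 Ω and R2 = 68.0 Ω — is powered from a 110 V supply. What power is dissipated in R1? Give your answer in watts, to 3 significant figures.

14.7 W

The current is common to all series resistors; compute it, then apply P = I²R for the target.
R_total = 6.80 + 68.0 = 74.80 Ω
I = V / R_total = 110 / 74.80 = 1.471 A
P_R1 = I² × R1 = (1.471)² × 6.80 = 14.71 W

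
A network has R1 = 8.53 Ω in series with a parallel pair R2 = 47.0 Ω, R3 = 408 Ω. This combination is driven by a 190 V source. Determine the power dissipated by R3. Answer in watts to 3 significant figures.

Collapse R2‖R3 to a single equivalent, reducing the network to two series elements.
R_p = (47.0×408)/(47.0+408) = 42.15 Ω
R_total = 8.53 + 42.15 = 50.68 Ω
I = V / R_total = 190 / 50.68 = 3.749 A
Voltage across the parallel pair: V_p = I × R_p = 3.749 × 42.15 = 158.0 V
With V_p across R3, its power is V_p²/R3.
P_R3 = (158.0)² / 408 = 61.20 W

61.2 W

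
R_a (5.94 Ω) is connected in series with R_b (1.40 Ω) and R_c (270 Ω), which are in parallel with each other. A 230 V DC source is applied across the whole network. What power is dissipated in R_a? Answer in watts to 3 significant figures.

5840 W

Reduce the parallel pair to R_p first; the network is then a simple series string.
R_p = (1.40×270)/(1.40+270) = 1.393 Ω
R_total = 5.94 + 1.393 = 7.333 Ω
I = V / R_total = 230 / 7.333 = 31.37 A
R_a is in the main series path, so its power is I²R_a.
P_R_a = (31.37)² × 5.94 = 5844 W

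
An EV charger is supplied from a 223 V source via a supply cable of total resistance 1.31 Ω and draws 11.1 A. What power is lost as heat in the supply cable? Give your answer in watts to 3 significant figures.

The supply cable and load are in series, so the same current flows in both; the loss is I²R_line.
The supply cable carries the full 11.1 A.
P_line = I² R_line = (11.10)² × 1.31 = 161.4 W

161 W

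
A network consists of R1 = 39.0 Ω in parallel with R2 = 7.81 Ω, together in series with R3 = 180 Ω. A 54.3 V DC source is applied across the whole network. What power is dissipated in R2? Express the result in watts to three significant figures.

Collapse the R1‖R2 pair into one equivalent R_p; then R_p and R3 form a series string.
R_p = (39.0×7.81)/(39.0+7.81) = 6.507 Ω
R_total = R_p + 180 = 6.507 + 180 = 186.5 Ω
I = V / R_total = 54.3 / 186.5 = 0.2911 A
Voltage across the parallel pair: V_p = I × R_p = 0.2911 × 6.507 = 1.894 V
R2 has V_p across it, so P = V_p²/R2.
P_R2 = (1.894)² / 7.81 = 0.4595 W

0.460 W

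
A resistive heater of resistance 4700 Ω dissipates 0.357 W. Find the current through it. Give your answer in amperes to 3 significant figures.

0.00872 A

Inverting the appropriate power form: I = √(P / R).
I = √(0.357 / 4700) = 0.008715 A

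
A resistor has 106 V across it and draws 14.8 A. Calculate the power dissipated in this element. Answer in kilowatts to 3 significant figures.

Since both terminal voltage and current are stated, P = V I gives the power in one step.
P = 106 V × 14.80 A = 1569 W

1.57 kW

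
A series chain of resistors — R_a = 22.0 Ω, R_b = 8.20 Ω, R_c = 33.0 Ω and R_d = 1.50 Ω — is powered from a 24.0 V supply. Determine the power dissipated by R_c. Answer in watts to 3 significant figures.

4.54 W

Since the resistors are in series they all carry the loop current I = V/R_total; the power in any one is I²R.
R_total = 22.0 + 8.20 + 33.0 + 1.50 = 64.70 Ω
I = V / R_total = 24.0 / 64.70 = 0.3709 A
P_R_c = I² × R_c = (0.3709)² × 33.0 = 4.541 W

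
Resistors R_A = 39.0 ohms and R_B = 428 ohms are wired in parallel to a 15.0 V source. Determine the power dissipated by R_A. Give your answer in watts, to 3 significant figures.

5.77 W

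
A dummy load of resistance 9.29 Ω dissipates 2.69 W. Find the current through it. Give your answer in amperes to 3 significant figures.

0.538 A

Inverting the appropriate power form: I = √(P / R).
I = √(2.69 / 9.29) = 0.5381 A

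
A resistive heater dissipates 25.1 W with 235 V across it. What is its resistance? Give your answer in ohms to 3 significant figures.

Rearranging the power relation for the two known quantities gives R = V² / P.
R = (235)² / 25.1 = 2200 Ω

2200 Ω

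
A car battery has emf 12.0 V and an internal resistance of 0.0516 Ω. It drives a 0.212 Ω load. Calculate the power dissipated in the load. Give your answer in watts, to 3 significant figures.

The internal resistance and the load are in series, so the same I flows through both; get I from ε/(r+R), then I²R for the load.
I = ε / (r + R) = 12.0 / (0.0516 + 0.212) = 45.52 A
P_load = I² R = (45.52)² × 0.212 = 439.3 W

439 W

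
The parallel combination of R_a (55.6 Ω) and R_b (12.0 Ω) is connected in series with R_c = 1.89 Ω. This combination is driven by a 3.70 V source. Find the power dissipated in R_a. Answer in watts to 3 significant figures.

First find R_p for the parallel pair, then treat R_p + R_c as a series loop.
R_p = (55.6×12.0)/(55.6+12.0) = 9.870 Ω
R_total = R_p + 1.89 = 9.870 + 1.89 = 11.76 Ω
I = V / R_total = 3.70 / 11.76 = 0.3146 A
Voltage across the parallel pair: V_p = I × R_p = 0.3146 × 9.870 = 3.105 V
R_a has V_p across it, so P = V_p²/R_a.
P_R_a = (3.105)² / 55.6 = 0.1734 W

0.173 W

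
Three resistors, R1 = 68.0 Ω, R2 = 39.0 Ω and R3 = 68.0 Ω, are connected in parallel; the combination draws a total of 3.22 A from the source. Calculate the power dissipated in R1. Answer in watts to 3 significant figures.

We need the common branch voltage; get it from I_total × R_eq, then P = V²/R for the branch.
1/R_eq = 1/68.0 + 1/39.0 + 1/68.0 ⇒ R_eq = 18.16 Ω
V = I_total × R_eq = 3.220 × 18.16 = 58.49 V
P_R1 = V² / R1 = (58.49)² / 68.0 = 50.31 W

50.3 W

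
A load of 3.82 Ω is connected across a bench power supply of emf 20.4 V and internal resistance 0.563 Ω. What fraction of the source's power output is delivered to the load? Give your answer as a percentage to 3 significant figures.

87.2 %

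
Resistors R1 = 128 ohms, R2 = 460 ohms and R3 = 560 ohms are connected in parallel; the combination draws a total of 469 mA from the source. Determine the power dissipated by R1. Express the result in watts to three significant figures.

Only the total current is stated, so first find the parallel equivalent to get the voltage across the combination.
1/R_eq = 1/128 + 1/460 + 1/560 ⇒ R_eq = 84.95 Ω
V = I_total × R_eq = 0.4690 × 84.95 = 39.84 V
P_R1 = V² / R1 = (39.84)² / 128 = 12.40 W

12.4 W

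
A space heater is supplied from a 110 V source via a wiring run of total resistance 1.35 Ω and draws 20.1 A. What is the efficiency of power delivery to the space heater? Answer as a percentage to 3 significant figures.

The wiring run carries the full 20.1 A.
P_line = I² R_line = (20.10)² × 1.35 = 545.4 W
P_source = V I = 110 × 20.10 = 2211 W; P_load = 1666 W
η = P_load / P_source = 1666 / 2211 = 0.7533

75.3 %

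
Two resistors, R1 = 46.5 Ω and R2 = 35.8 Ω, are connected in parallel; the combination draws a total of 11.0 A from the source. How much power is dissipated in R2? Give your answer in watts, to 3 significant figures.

1380 W

The branches share the same voltage, but only the total current is given — find V from the equivalent resistance first.
1/R_eq = 1/46.5 + 1/35.8 ⇒ R_eq = 20.23 Ω
V = I_total × R_eq = 11.00 × 20.23 = 222.5 V
P_R2 = V² / R2 = (222.5)² / 35.8 = 1383 W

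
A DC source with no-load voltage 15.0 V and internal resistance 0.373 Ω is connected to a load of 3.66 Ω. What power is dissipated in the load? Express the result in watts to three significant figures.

Find the circuit current first, then P = I²R for the load (series elements share I).
I = ε / (r + R) = 15.0 / (0.373 + 3.66) = 3.719 A
P_load = I² R = (3.719)² × 3.66 = 50.63 W

50.6 W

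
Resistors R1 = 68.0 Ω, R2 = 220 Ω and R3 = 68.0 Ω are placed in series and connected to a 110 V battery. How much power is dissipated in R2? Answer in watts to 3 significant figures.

Series elements share the same current, so find I first, then use P = I²R.
R_total = 68.0 + 220 + 68.0 = 356.0 Ω
I = V / R_total = 110 / 356.0 = 0.3090 A
P_R2 = I² × R2 = (0.3090)² × 220 = 21.00 W

21.0 W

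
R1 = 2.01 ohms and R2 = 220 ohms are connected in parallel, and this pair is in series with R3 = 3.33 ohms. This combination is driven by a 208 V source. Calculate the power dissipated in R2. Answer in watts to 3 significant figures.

27.5 W

Combine R1 and R2 into their parallel equivalent first, reducing the network to two series resistors.
R_p = (2.01×220)/(2.01+220) = 1.992 Ω
R_total = R_p + 3.33 = 1.992 + 3.33 = 5.322 Ω
I = V / R_total = 208 / 5.322 = 39.08 A
Voltage across the parallel pair: V_p = I × R_p = 39.08 × 1.992 = 77.85 V
Use P = V²/R for R2 with V = V_p.
P_R2 = (77.85)² / 220 = 27.55 W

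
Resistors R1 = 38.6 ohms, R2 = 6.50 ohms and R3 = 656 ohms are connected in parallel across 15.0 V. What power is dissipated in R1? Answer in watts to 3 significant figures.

5.83 W

Each parallel branch sees the full supply voltage, so P = V²/R applies directly to the target branch.
P_R1 = V² / R1 = (15.0)² / 38.6 Ω = 5.829 W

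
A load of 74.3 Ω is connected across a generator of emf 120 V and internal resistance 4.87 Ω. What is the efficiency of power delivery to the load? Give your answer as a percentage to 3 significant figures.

93.8 %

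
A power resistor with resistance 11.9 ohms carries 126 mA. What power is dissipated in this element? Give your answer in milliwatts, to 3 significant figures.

189 mW

Current and resistance are given, so P = I²R is the direct form.
P = (0.1260 A)² × 11.9 Ω = 0.1889 W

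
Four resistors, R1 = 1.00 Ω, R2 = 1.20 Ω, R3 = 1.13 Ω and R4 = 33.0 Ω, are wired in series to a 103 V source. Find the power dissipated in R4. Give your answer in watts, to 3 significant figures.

265 W

The current is common to all series resistors; compute it, then apply P = I²R for the target.
R_total = 1.00 + 1.20 + 1.13 + 33.0 = 36.33 Ω
I = V / R_total = 103 / 36.33 = 2.835 A
P_R4 = I² × R4 = (2.835)² × 33.0 = 265.3 W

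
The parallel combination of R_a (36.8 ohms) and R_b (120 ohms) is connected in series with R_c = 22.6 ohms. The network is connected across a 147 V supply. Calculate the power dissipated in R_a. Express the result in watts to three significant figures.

Reduce the parallel combination to a single R_p; the circuit then becomes R_p in series with the remaining resistor.
R_p = (36.8×120)/(36.8+120) = 28.16 Ω
R_total = R_p + 22.6 = 28.16 + 22.6 = 50.76 Ω
I = V / R_total = 147 / 50.76 = 2.896 A
Voltage across the parallel pair: V_p = I × R_p = 2.896 × 28.16 = 81.56 V
R_a has V_p across it, so P = V_p²/R_a.
P_R_a = (81.56)² / 36.8 = 180.7 W

181 W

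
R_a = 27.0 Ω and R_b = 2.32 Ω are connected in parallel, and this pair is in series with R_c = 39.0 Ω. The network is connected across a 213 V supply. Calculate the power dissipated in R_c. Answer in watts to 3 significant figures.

1050 W

Reduce the parallel combination to a single R_p; the circuit then becomes R_p in series with the remaining resistor.
R_p = (27.0×2.32)/(27.0+2.32) = 2.136 Ω
R_total = R_p + 39.0 = 2.136 + 39.0 = 41.14 Ω
I = V / R_total = 213 / 41.14 = 5.178 A
All the supply current flows through R_c; use P = I²R_c.
P_R_c = (5.178)² × 39.0 = 1046 W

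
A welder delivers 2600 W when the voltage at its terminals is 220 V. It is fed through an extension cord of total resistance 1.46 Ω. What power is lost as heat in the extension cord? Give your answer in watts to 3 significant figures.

Line loss is just I²R for the cable — we know both I and R_line directly.
I = P / V = 2600 / 220 = 11.82 A through the extension cord.
P_line = I² R_line = (11.82)² × 1.46 = 203.9 W

204 W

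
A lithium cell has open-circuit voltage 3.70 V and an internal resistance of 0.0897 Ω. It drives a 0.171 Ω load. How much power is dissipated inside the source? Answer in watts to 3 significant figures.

r is in series with the load, so it carries the full circuit current — the loss in it is I²r.
I = ε / (r + R) = 3.70 / (0.0897 + 0.171) = 14.19 A
P_int = I² r = (14.19)² × 0.0897 = 18.07 W

18.1 W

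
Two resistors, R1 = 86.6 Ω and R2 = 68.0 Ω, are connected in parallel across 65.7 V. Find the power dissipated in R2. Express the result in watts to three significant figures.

The supply voltage appears across each parallel branch — just use P = V²/R2.
P_R2 = V² / R2 = (65.7)² / 68.0 Ω = 63.48 W

63.5 W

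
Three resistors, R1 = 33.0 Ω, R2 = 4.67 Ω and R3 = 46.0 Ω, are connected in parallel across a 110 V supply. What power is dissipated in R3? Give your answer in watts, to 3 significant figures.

Parallel branches share the same voltage; P = V²/R gives the branch power in one step.
P_R3 = V² / R3 = (110)² / 46.0 Ω = 263.0 W

263 W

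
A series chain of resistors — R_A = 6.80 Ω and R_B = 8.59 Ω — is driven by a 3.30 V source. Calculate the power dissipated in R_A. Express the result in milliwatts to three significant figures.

In a series string the same current flows through every resistor — find that current, then P = I²R for the one we want.
R_total = 6.80 + 8.59 = 15.39 Ω
I = V / R_total = 3.30 / 15.39 = 0.2144 A
P_R_A = I² × R_A = (0.2144)² × 6.80 = 0.3127 W

313 mW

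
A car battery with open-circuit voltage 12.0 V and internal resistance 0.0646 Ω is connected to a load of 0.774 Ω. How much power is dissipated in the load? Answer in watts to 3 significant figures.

158 W

Find the circuit current first, then P = I²R for the load (series elements share I).
I = ε / (r + R) = 12.0 / (0.0646 + 0.774) = 14.31 A
P_load = I² R = (14.31)² × 0.774 = 158.5 W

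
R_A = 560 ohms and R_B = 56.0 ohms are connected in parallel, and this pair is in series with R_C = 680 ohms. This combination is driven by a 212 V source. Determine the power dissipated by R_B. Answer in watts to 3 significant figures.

3.89 W

Combine R_A and R_B into their parallel equivalent first, reducing the network to two series resistors.
R_p = (560×56.0)/(560+56.0) = 50.91 Ω
R_total = R_p + 680 = 50.91 + 680 = 730.9 Ω
I = V / R_total = 212 / 730.9 = 0.2900 A
Voltage across the parallel pair: V_p = I × R_p = 0.2900 × 50.91 = 14.77 V
R_B sits across V_p; its power is V_p²/R.
P_R_B = (14.77)² / 56.0 = 3.894 W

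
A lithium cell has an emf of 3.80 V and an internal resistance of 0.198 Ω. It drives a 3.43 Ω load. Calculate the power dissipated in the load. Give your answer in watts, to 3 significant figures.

3.76 W

The internal resistance and the load are in series, so the same I flows through both; get I from ε/(r+R), then I²R for the load.
I = ε / (r + R) = 3.80 / (0.198 + 3.43) = 1.047 A
P_load = I² R = (1.047)² × 3.43 = 3.763 W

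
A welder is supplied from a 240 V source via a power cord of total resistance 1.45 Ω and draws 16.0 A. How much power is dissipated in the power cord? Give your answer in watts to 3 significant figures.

371 W

The power cord and load are in series, so the same current flows in both; the loss is I²R_line.
The power cord carries the full 16.0 A.
P_line = I² R_line = (16.00)² × 1.45 = 371.2 W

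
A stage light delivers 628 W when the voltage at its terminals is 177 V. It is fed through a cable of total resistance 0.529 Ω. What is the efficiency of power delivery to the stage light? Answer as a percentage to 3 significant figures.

I = P / V = 628 / 177 = 3.548 A through the cable.
P_line = I² R_line = (3.548)² × 0.529 = 6.659 W
P_source = P_load + P_line = 628.0 + 6.659 = 634.7 W
η = P_load / P_source = 628.0 / 634.7 = 0.9895

99.0 %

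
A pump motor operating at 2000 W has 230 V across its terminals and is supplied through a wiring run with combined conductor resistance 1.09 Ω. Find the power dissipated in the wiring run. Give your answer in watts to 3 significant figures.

82.4 W

The wiring run and load are in series, so the same current flows in both; the loss is I²R_line.
I = P / V = 2000 / 230 = 8.696 A through the wiring run.
P_line = I² R_line = (8.696)² × 1.09 = 82.42 W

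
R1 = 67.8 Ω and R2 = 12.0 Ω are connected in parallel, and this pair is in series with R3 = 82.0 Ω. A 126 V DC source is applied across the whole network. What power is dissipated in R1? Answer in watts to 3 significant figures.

2.86 W

Reduce the parallel combination to a single R_p; the circuit then becomes R_p in series with the remaining resistor.
R_p = (67.8×12.0)/(67.8+12.0) = 10.20 Ω
R_total = R_p + 82.0 = 10.20 + 82.0 = 92.20 Ω
I = V / R_total = 126 / 92.20 = 1.367 A
Voltage across the parallel pair: V_p = I × R_p = 1.367 × 10.20 = 13.93 V
Use P = V²/R for R1 with V = V_p.
P_R1 = (13.93)² / 67.8 = 2.864 W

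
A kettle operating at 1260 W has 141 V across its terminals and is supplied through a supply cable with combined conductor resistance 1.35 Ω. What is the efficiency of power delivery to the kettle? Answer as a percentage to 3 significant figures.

92.1 %

I = P / V = 1260 / 141 = 8.936 A through the supply cable.
P_line = I² R_line = (8.936)² × 1.35 = 107.8 W
P_source = P_load + P_line = 1260 + 107.8 = 1368 W
η = P_load / P_source = 1260 / 1368 = 0.9212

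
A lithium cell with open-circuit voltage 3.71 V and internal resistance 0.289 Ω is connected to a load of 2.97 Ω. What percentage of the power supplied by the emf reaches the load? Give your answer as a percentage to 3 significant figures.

η = P_load/(P_load+P_int) = I²R/(I²R+I²r) = R/(R+r) — the I² cancels for series elements.
η = R / (R + r) = 2.97 / (2.97 + 0.289) = 0.9113

91.1 %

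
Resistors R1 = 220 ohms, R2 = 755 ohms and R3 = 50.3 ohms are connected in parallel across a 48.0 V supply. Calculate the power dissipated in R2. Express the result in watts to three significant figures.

Every branch has 48.0 V across it, so for R2 the power is simply V²/R.
P_R2 = V² / R2 = (48.0)² / 755 Ω = 3.052 W

3.05 W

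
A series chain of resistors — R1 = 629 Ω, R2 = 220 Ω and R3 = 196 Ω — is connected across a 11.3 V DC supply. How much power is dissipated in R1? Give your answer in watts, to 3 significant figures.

0.0735 W

Series elements share the same current, so find I first, then use P = I²R.
R_total = 629 + 220 + 196 = 1045 Ω
I = V / R_total = 11.3 / 1045 = 0.01081 A
P_R1 = I² × R1 = (0.01081)² × 629 = 0.07355 W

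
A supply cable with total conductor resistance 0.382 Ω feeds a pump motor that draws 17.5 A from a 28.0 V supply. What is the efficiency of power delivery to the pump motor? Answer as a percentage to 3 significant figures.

76.1 %

The supply cable carries the full 17.5 A.
P_line = I² R_line = (17.50)² × 0.382 = 117.0 W
P_source = V I = 28.0 × 17.50 = 490.0 W; P_load = 373.0 W
η = P_load / P_source = 373.0 / 490.0 = 0.7612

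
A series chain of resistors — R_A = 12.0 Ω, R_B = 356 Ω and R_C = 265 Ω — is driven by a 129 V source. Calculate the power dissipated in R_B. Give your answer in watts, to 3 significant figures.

14.8 W

Every series element carries the same I. Get I from the total resistance, then P = I² × R_B.
R_total = 12.0 + 356 + 265 = 633.0 Ω
I = V / R_total = 129 / 633.0 = 0.2038 A
P_R_B = I² × R_B = (0.2038)² × 356 = 14.79 W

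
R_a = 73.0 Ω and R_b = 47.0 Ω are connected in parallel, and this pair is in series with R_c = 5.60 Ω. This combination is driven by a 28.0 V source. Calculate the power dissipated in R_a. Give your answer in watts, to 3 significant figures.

Reduce the parallel combination to a single R_p; the circuit then becomes R_p in series with the remaining resistor.
R_p = (73.0×47.0)/(73.0+47.0) = 28.59 Ω
R_total = R_p + 5.60 = 28.59 + 5.60 = 34.19 Ω
I = V / R_total = 28.0 / 34.19 = 0.8189 A
Voltage across the parallel pair: V_p = I × R_p = 0.8189 × 28.59 = 23.41 V
R_a sits across V_p; its power is V_p²/R.
P_R_a = (23.41)² / 73.0 = 7.510 W

7.51 W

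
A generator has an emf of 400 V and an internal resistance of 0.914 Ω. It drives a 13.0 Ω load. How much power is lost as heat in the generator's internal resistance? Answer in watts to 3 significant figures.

755 W

The internal resistance carries the same current as the load; P_int = I²r.
I = ε / (r + R) = 400 / (0.914 + 13.0) = 28.75 A
P_int = I² r = (28.75)² × 0.914 = 755.4 W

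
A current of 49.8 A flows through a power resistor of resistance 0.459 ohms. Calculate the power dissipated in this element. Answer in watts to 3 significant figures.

1140 W

Current and resistance are given, so P = I²R is the direct form.
P = (49.80 A)² × 0.459 Ω = 1138 W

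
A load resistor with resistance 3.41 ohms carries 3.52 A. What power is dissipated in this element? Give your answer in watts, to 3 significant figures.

42.3 W

Knowing I and R, the power is just I²R — no need to find V first.
P = (3.520 A)² × 3.41 Ω = 42.25 W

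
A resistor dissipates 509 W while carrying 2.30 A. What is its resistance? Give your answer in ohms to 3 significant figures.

Inverting the appropriate power form: R = P / I².
R = 509 / (2.300)² = 96.22 Ω

96.2 Ω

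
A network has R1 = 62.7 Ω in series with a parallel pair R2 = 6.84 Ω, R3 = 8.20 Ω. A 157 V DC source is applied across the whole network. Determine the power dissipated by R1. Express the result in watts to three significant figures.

350 W

Reduce the parallel pair to R_p first; the network is then a simple series string.
R_p = (6.84×8.20)/(6.84+8.20) = 3.729 Ω
R_total = 62.7 + 3.729 = 66.43 Ω
I = V / R_total = 157 / 66.43 = 2.363 A
R1 is in the main series path, so its power is I²R1.
P_R1 = (2.363)² × 62.7 = 350.2 W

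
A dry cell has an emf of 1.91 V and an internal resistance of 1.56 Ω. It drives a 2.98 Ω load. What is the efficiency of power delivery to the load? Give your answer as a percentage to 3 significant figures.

η = P_load/(P_load+P_int) = I²R/(I²R+I²r) = R/(R+r) — the I² cancels for series elements.
η = R / (R + r) = 2.98 / (2.98 + 1.56) = 0.6564

65.6 %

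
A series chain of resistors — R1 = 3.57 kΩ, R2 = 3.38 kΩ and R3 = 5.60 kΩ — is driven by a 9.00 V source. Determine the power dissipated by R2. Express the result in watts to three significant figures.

In a series string the same current flows through every resistor — find that current, then P = I²R for the one we want.
R_total = (3.57 + 3.38 + 5.60) kΩ = 12550 Ω
I = V / R_total = 9.00 / 12550 = 0.0007171 A
P_R2 = I² × R2 = (0.0007171)² × 3380 = 0.001738 W

0.00174 W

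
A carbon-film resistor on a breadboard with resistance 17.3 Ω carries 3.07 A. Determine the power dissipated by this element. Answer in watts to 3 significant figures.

163 W

Knowing I and R, the power is just I²R — no need to find V first.
P = (3.070 A)² × 17.3 Ω = 163.1 W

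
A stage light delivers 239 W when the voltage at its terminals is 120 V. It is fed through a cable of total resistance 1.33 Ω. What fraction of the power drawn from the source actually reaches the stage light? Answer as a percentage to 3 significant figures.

I = P / V = 239 / 120 = 1.992 A through the cable.
P_line = I² R_line = (1.992)² × 1.33 = 5.276 W
P_source = P_load + P_line = 239.0 + 5.276 = 244.3 W
η = P_load / P_source = 239.0 / 244.3 = 0.9784

97.8 %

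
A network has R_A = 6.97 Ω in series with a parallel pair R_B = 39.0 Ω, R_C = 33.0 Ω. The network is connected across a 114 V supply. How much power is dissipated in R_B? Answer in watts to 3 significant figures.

Replace R_B and R_C with their parallel equivalent so the circuit becomes R_A in series with R_p.
R_p = (39.0×33.0)/(39.0+33.0) = 17.88 Ω
R_total = 6.97 + 17.88 = 24.84 Ω
I = V / R_total = 114 / 24.84 = 4.588 A
Voltage across the parallel pair: V_p = I × R_p = 4.588 × 17.88 = 82.02 V
With V_p across R_B, its power is V_p²/R_B.
P_R_B = (82.02)² / 39.0 = 172.5 W

172 W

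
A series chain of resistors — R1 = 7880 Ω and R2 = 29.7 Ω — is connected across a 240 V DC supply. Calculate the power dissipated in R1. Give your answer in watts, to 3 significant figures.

The current is common to all series resistors; compute it, then apply P = I²R for the target.
R_total = 7880 + 29.7 = 7910 Ω
I = V / R_total = 240 / 7910 = 0.03034 A
P_R1 = I² × R1 = (0.03034)² × 7880 = 7.255 W

7.25 W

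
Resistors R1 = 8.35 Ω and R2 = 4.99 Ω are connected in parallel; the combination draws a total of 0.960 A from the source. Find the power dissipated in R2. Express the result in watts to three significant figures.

We need the common branch voltage; get it from I_total × R_eq, then P = V²/R for the branch.
1/R_eq = 1/8.35 + 1/4.99 ⇒ R_eq = 3.123 Ω
V = I_total × R_eq = 0.9600 × 3.123 = 2.998 V
P_R2 = V² / R2 = (2.998)² / 4.99 = 1.802 W

1.80 W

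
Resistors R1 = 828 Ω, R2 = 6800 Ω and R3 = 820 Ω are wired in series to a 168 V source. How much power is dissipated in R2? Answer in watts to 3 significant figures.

Since the resistors are in series they all carry the loop current I = V/R_total; the power in any one is I²R.
R_total = 828 + 6800 + 820 = 8448 Ω
I = V / R_total = 168 / 8448 = 0.01989 A
P_R2 = I² × R2 = (0.01989)² × 6800 = 2.689 W

2.69 W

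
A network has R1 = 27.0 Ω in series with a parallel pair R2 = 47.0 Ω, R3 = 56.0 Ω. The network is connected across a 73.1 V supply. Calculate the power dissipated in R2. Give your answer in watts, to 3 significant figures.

26.9 W

Collapse R2‖R3 to a single equivalent, reducing the network to two series elements.
R_p = (47.0×56.0)/(47.0+56.0) = 25.55 Ω
R_total = 27.0 + 25.55 = 52.55 Ω
I = V / R_total = 73.1 / 52.55 = 1.391 A
Voltage across the parallel pair: V_p = I × R_p = 1.391 × 25.55 = 35.54 V
R2 is across V_p, so use P = V²/R for that branch.
P_R2 = (35.54)² / 47.0 = 26.88 W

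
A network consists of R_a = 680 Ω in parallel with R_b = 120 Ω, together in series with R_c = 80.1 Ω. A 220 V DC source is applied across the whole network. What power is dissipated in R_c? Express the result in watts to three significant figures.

Combine R_a and R_b into their parallel equivalent first, reducing the network to two series resistors.
R_p = (680×120)/(680+120) = 102.0 Ω
R_total = R_p + 80.1 = 102.0 + 80.1 = 182.1 Ω
I = V / R_total = 220 / 182.1 = 1.208 A
R_c carries the full series current, so P = I²R.
P_R_c = (1.208)² × 80.1 = 116.9 W

117 W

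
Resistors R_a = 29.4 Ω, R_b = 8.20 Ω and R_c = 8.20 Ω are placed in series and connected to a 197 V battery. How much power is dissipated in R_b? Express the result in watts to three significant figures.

In a series string the same current flows through every resistor — find that current, then P = I²R for the one we want.
R_total = 29.4 + 8.20 + 8.20 = 45.80 Ω
I = V / R_total = 197 / 45.80 = 4.301 A
P_R_b = I² × R_b = (4.301)² × 8.20 = 151.7 W

152 W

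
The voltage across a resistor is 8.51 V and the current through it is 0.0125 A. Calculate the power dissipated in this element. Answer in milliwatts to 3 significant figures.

Both the voltage across and the current through the element are known, so P = V I applies directly.
P = 8.51 V × 0.01250 A = 0.1064 W

106 mW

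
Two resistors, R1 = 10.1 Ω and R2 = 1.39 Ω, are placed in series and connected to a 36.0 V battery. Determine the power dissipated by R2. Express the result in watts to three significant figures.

In a series string the same current flows through every resistor — find that current, then P = I²R for the one we want.
R_total = 10.1 + 1.39 = 11.49 Ω
I = V / R_total = 36.0 / 11.49 = 3.133 A
P_R2 = I² × R2 = (3.133)² × 1.39 = 13.65 W

13.6 W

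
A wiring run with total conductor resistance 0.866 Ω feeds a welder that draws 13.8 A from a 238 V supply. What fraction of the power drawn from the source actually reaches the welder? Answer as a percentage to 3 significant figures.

95.0 %

The wiring run carries the full 13.8 A.
P_line = I² R_line = (13.80)² × 0.866 = 164.9 W
P_source = V I = 238 × 13.80 = 3284 W; P_load = 3119 W
η = P_load / P_source = 3119 / 3284 = 0.9498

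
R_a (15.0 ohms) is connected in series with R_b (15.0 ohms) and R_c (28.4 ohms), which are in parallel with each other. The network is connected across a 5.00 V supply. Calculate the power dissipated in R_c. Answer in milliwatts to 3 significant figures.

138 mW

Reduce the parallel pair to R_p first; the network is then a simple series string.
R_p = (15.0×28.4)/(15.0+28.4) = 9.816 Ω
R_total = 15.0 + 9.816 = 24.82 Ω
I = V / R_total = 5.00 / 24.82 = 0.2015 A
Voltage across the parallel pair: V_p = I × R_p = 0.2015 × 9.816 = 1.978 V
R_c is across V_p, so use P = V²/R for that branch.
P_R_c = (1.978)² / 28.4 = 0.1377 W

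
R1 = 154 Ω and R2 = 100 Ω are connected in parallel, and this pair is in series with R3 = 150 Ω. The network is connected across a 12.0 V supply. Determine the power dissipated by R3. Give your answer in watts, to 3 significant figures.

0.487 W

Collapse the R1‖R2 pair into one equivalent R_p; then R_p and R3 form a series string.
R_p = (154×100)/(154+100) = 60.63 Ω
R_total = R_p + 150 = 60.63 + 150 = 210.6 Ω
I = V / R_total = 12.0 / 210.6 = 0.05697 A
R3 carries the full series current, so P = I²R.
P_R3 = (0.05697)² × 150 = 0.4869 W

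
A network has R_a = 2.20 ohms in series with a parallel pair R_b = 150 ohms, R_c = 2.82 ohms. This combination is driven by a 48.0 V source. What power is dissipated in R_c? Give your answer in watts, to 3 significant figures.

254 W

Replace R_b and R_c with their parallel equivalent so the circuit becomes R_a in series with R_p.
R_p = (150×2.82)/(150+2.82) = 2.768 Ω
R_total = 2.20 + 2.768 = 4.968 Ω
I = V / R_total = 48.0 / 4.968 = 9.662 A
Voltage across the parallel pair: V_p = I × R_p = 9.662 × 2.768 = 26.74 V
With V_p across R_c, its power is V_p²/R_c.
P_R_c = (26.74)² / 2.82 = 253.6 W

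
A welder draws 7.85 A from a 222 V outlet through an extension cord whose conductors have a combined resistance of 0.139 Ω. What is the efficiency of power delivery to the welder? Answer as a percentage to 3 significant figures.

The extension cord carries the full 7.85 A.
P_line = I² R_line = (7.850)² × 0.139 = 8.566 W
P_source = V I = 222 × 7.850 = 1743 W; P_load = 1734 W
η = P_load / P_source = 1734 / 1743 = 0.9951

99.5 %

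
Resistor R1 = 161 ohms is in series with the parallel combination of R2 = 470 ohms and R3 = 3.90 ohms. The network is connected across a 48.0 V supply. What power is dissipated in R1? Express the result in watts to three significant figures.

Collapse R2‖R3 to a single equivalent, reducing the network to two series elements.
R_p = (470×3.90)/(470+3.90) = 3.868 Ω
R_total = 161 + 3.868 = 164.9 Ω
I = V / R_total = 48.0 / 164.9 = 0.2911 A
The full supply current passes through R1: P = I²R.
P_R1 = (0.2911)² × 161 = 13.65 W

13.6 W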